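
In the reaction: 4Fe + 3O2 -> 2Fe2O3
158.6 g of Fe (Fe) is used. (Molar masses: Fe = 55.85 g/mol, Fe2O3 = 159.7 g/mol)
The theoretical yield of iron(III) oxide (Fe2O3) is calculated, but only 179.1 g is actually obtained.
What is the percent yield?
Moles of Fe = 158.6 g ÷ 55.85 g/mol = 2.83975 mol
Mole ratio: 2 mol Fe2O3 / 4 mol Fe
Moles of Fe2O3 = 2.83975 × (2/4) = 1.41987 mol
Theoretical yield = 1.41987 mol × 159.7 g/mol = 226.75 g
Actual yield = 179.1 g
Percent yield = (179.1 / 226.75) × 100% = 79.0%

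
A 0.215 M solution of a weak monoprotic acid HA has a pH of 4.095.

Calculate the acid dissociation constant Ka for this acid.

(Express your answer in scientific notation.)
K_a = 3.00e-08

[H⁺] = 10^(−pH) = 10^(−4.095) = 8.035e-05 M. For HA ⇌ H⁺ + A⁻, Ka = x²/(C − x) = (8.035e-05)²/(0.215 − 8.035e-05) = 3.00e-08.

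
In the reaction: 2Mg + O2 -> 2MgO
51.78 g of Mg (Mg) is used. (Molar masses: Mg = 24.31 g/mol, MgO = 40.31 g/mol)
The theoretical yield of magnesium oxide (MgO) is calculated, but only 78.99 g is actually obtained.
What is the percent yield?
Moles of Mg = 51.78 g ÷ 24.31 g/mol = 2.12999 mol
Mole ratio: 2 mol MgO / 2 mol Mg
Moles of MgO = 2.12999 × (2/2) = 2.12999 mol
Theoretical yield = 2.12999 mol × 40.31 g/mol = 85.86 g
Actual yield = 78.99 g
Percent yield = (78.99 / 85.86) × 100% = 92.0%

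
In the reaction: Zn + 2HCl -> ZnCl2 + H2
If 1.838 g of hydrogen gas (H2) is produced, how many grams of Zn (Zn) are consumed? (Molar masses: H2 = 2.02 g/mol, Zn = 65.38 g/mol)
Moles of H2 = 1.838 g ÷ 2.02 g/mol = 0.909901 mol
Mole ratio: 1 mol Zn / 1 mol H2
Moles of Zn = 0.909901 × (1/1) = 0.909901 mol
Mass of Zn = 0.909901 mol × 65.38 g/mol = 59.49 g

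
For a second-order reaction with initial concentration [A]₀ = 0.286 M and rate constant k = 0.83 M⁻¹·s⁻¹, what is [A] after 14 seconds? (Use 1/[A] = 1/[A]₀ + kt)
0.0662 M

1/[A] = 1/[A]₀ + k·t = 1/0.286 + (0.83)·(14) = 3.4965 + 11.6200 = 15.1165
[A] = 1/15.1165 = 0.0662 M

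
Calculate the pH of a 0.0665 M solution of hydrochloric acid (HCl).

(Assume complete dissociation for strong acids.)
pH = 1.18

[H⁺] = 0.0665 M for strong acid. pH = -log[H⁺] = -log(0.0665)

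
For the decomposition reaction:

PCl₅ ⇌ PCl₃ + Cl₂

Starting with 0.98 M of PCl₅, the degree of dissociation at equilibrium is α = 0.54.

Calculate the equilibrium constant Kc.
K_c = 0.6212

x = α·[A]₀ = 0.54 × 0.98 = 0.5292 M dissociated.
At eq: [PCl₅] = 0.98 − 0.5292 = 0.4508 M; [PCl₃] = [Cl₂] = x = 0.5292 M.
Kc = [PCl₃][Cl₂]/[PCl₅] = (0.5292)²/0.4508 = 0.6212.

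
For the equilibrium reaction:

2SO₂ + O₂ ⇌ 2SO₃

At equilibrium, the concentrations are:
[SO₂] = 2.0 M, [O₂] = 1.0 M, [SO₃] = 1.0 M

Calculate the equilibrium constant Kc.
K_c = 0.2500

Kc = ([SO₃]^2) / ([SO₂]^2 × [O₂])
   = ((1.0)^2) / ((2.0)^2·(1.0))
   = 1 / 4 = 0.2500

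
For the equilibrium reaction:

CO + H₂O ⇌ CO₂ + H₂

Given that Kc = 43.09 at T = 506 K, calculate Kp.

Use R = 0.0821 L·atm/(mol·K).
K_p = 43.0900

Δn = (moles gaseous products) − (moles gaseous reactants) = 0
T = 506 K; RT = 0.0821 × 506 = 41.5426
Kp = Kc·(RT)^Δn = 43.09 × (41.5426)^0 = 43.09 × 1 = 43.0900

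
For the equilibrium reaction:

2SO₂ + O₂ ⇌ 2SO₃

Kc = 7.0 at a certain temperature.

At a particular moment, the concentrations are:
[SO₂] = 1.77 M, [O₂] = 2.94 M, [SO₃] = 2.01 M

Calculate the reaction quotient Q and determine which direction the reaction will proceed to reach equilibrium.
Q = 0.439, Q < K, reaction proceeds forward (toward products)

Q = ([SO₃]^2) / ([SO₂]^2 × [O₂])
  = ((2.01)^2) / ((1.77)^2·(2.94)) = 4.0401/9.2107 = 0.4386
Since Q = 0.4386 < Kc = 7.0, the reaction proceeds forward (toward products) to reach equilibrium.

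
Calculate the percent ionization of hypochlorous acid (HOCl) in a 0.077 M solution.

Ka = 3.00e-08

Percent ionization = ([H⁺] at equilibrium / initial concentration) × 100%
Percent ionization = 0.0624%

Let x = [H⁺]. Ka = x²/(C - x) ⇒ x² + (3.00e-08)x - (3.00e-08)(0.077) = 0. x = 4.8047e-05. Percent = (4.8047e-05/0.077) × 100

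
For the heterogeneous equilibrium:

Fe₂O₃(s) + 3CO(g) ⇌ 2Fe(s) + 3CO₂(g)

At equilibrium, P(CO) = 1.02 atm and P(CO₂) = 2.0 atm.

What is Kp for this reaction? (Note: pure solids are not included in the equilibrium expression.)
K_p = 7.539

Solids (Fe₂O₃, Fe) are excluded.
Kp = P(CO₂)³/P(CO)³ = (2.0)³/(1.02)³ = 8/1.061 = 7.539.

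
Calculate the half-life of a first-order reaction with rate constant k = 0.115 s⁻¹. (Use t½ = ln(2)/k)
6.03 s

t½ = ln(2)/k = 0.6931/0.115 = 6.03 s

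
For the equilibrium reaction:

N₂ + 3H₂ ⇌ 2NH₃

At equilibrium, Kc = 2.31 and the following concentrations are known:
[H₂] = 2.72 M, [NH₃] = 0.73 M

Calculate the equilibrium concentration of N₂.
[N₂] = 0.0115 M

Kc = ([NH₃]^2) / ([N₂] × [H₂]^3) = 2.31
[N₂]^1 = (product terms)/(Kc · other reactant terms) = 0.5329 / (2.31 · 20.124) = 0.011464
[N₂] = 0.0115 M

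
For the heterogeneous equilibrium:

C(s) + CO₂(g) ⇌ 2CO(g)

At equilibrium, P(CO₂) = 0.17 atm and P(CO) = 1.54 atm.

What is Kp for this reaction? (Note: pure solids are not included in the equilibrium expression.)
K_p = 13.951

Solid C is excluded.
Kp = P(CO)²/P(CO₂) = (1.54)²/0.17 = 2.372/0.17 = 13.951.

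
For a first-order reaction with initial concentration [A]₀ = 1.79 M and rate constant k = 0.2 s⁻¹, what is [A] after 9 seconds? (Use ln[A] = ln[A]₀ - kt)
0.2959 M

ln[A] = ln[A]₀ - k·t = ln(1.79) - (0.2)·(9) = 0.5822 - 1.8000 = -1.2178
[A] = e^(-1.2178) = 0.2959 M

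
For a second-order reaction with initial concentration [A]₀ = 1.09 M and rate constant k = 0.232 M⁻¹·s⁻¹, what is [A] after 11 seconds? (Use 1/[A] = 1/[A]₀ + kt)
0.2882 M

1/[A] = 1/[A]₀ + k·t = 1/1.09 + (0.232)·(11) = 0.9174 + 2.5520 = 3.4694
[A] = 1/3.4694 = 0.2882 M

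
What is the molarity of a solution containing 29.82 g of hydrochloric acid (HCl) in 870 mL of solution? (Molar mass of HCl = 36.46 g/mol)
Moles of HCl = 29.82 g ÷ 36.46 g/mol = 0.817883 mol
Volume = 870 mL = 0.87 L
Molarity = 0.817883 mol ÷ 0.87 L = 0.9401 M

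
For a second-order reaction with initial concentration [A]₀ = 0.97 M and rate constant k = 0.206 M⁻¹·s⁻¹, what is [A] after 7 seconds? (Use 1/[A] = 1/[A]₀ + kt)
0.4044 M

1/[A] = 1/[A]₀ + k·t = 1/0.97 + (0.206)·(7) = 1.0309 + 1.4420 = 2.4729
[A] = 1/2.4729 = 0.4044 M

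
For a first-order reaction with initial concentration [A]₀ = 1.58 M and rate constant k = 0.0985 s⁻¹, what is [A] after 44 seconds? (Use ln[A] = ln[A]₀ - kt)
0.0207 M

ln[A] = ln[A]₀ - k·t = ln(1.58) - (0.0985)·(44) = 0.4574 - 4.3340 = -3.8766
[A] = e^(-3.8766) = 0.0207 M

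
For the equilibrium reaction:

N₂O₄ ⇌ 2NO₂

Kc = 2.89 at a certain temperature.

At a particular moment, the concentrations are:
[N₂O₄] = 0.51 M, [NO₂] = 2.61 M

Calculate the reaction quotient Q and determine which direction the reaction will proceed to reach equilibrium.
Q = 13.357, Q > K, reaction proceeds reverse (toward reactants)

Q = ([NO₂]^2) / ([N₂O₄])
  = ((2.61)^2) / ((0.51)) = 6.8121/0.51 = 13.36
Since Q = 13.36 > Kc = 2.89, the reaction proceeds reverse (toward reactants) to reach equilibrium.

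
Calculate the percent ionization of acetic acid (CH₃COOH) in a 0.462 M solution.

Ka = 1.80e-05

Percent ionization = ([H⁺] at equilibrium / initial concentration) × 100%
Percent ionization = 0.622%

Let x = [H⁺]. Ka = x²/(C - x) ⇒ x² + (1.80e-05)x - (1.80e-05)(0.462) = 0. x = 2.8748e-03. Percent = (2.8748e-03/0.462) × 100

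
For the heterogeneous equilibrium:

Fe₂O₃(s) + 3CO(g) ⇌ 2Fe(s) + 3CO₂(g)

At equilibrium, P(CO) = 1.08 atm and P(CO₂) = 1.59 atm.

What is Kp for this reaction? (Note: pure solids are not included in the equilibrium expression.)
K_p = 3.191

Solids (Fe₂O₃, Fe) are excluded.
Kp = P(CO₂)³/P(CO)³ = (1.59)³/(1.08)³ = 4.02/1.26 = 3.191.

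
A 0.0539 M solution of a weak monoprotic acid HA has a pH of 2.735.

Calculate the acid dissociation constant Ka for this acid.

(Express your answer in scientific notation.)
K_a = 6.51e-05

[H⁺] = 10^(−pH) = 10^(−2.735) = 1.841e-03 M. For HA ⇌ H⁺ + A⁻, Ka = x²/(C − x) = (1.841e-03)²/(0.0539 − 1.841e-03) = 6.51e-05.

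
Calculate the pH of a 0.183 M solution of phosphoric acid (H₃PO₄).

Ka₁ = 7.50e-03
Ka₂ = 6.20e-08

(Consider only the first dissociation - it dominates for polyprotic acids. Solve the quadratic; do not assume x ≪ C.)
pH = 1.48

x² + Ka₁·x − Ka₁·C = 0 with Ka₁ = 7.50e-03, C = 0.183.
x = (−Ka₁ + √(Ka₁² + 4·Ka₁·C))/2 = 3.3487e-02 M, so pH = 1.48.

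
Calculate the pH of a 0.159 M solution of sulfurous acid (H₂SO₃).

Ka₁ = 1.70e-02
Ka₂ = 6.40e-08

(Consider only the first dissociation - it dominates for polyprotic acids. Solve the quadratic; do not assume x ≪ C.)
pH = 1.35

x² + Ka₁·x − Ka₁·C = 0 with Ka₁ = 1.70e-02, C = 0.159.
x = (−Ka₁ + √(Ka₁² + 4·Ka₁·C))/2 = 4.4181e-02 M, so pH = 1.35.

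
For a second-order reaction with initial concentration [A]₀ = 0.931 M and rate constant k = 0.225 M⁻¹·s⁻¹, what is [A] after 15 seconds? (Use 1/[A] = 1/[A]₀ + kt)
0.2248 M

1/[A] = 1/[A]₀ + k·t = 1/0.931 + (0.225)·(15) = 1.0741 + 3.3750 = 4.4491
[A] = 1/4.4491 = 0.2248 M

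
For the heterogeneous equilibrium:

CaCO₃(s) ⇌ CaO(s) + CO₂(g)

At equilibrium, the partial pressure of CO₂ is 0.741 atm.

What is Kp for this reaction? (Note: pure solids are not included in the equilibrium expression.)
K_p = 0.741

Solids (CaCO₃, CaO) have activity 1 and are excluded.
Kp = P(CO₂) = 0.741.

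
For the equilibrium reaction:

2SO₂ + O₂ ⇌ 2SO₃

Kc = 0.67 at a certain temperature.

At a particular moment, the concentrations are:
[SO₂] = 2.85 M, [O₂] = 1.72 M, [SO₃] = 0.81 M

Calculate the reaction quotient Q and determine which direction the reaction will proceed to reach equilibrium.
Q = 0.047, Q < K, reaction proceeds forward (toward products)

Q = ([SO₃]^2) / ([SO₂]^2 × [O₂])
  = ((0.81)^2) / ((2.85)^2·(1.72)) = 0.6561/13.971 = 0.04696
Since Q = 0.04696 < Kc = 0.67, the reaction proceeds forward (toward products) to reach equilibrium.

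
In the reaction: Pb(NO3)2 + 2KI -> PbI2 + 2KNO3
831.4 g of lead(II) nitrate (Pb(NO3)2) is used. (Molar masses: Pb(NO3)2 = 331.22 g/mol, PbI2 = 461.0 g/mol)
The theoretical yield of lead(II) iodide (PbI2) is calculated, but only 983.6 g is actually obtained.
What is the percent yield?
Moles of Pb(NO3)2 = 831.4 g ÷ 331.22 g/mol = 2.51011 mol
Mole ratio: 1 mol PbI2 / 1 mol Pb(NO3)2
Moles of PbI2 = 2.51011 × (1/1) = 2.51011 mol
Theoretical yield = 2.51011 mol × 461.0 g/mol = 1157.2 g
Actual yield = 983.6 g
Percent yield = (983.6 / 1157.2) × 100% = 85.0%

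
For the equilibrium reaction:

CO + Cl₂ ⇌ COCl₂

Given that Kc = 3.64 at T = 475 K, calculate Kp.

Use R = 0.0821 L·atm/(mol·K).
K_p = 0.0933

Δn = (moles gaseous products) − (moles gaseous reactants) = -1
T = 475 K; RT = 0.0821 × 475 = 38.9975
Kp = Kc·(RT)^Δn = 3.64 × (38.9975)^-1 = 3.64 × 0.0256427 = 0.0933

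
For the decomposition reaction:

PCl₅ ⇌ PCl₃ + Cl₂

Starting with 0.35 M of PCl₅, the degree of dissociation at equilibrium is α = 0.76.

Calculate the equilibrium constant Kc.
K_c = 0.8423

x = α·[A]₀ = 0.76 × 0.35 = 0.266 M dissociated.
At eq: [PCl₅] = 0.35 − 0.266 = 0.084 M; [PCl₃] = [Cl₂] = x = 0.266 M.
Kc = [PCl₃][Cl₂]/[PCl₅] = (0.266)²/0.084 = 0.8423.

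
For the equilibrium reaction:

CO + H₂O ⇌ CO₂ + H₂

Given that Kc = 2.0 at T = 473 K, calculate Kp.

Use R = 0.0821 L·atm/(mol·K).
K_p = 2.0000

Δn = (moles gaseous products) − (moles gaseous reactants) = 0
T = 473 K; RT = 0.0821 × 473 = 38.8333
Kp = Kc·(RT)^Δn = 2.0 × (38.8333)^0 = 2.0 × 1 = 2.0000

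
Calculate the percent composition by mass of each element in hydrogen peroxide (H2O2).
H: 5.93%, O: 94.06%

Molar mass of H2O2 = 34.02 g/mol
% H = (2 × 1.008) / 34.02 × 100% = 2.016 / 34.02 × 100% = 5.93%
% O = (2 × 16.0) / 34.02 × 100% = 32 / 34.02 × 100% = 94.06%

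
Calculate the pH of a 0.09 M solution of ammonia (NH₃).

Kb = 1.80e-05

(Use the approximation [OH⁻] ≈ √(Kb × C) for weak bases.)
pH = 11.10

[OH⁻] = √(Kb × C) = √(1.80e-05 × 0.09) = 1.2728e-03. pOH = 2.90, pH = 14 - pOH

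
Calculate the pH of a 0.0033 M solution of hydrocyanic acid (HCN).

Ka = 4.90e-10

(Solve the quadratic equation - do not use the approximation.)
pH = 5.90

x² + Ka×x - Ka×C = 0. Using quadratic formula: [H⁺] = 1.2714e-06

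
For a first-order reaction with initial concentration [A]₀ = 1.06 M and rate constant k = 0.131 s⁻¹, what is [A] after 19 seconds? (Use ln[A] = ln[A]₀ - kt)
0.0880 M

ln[A] = ln[A]₀ - k·t = ln(1.06) - (0.131)·(19) = 0.0583 - 2.4890 = -2.4307
[A] = e^(-2.4307) = 0.0880 M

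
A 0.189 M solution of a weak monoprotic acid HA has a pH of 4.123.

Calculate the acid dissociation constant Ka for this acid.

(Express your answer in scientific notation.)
K_a = 3.00e-08

[H⁺] = 10^(−pH) = 10^(−4.123) = 7.534e-05 M. For HA ⇌ H⁺ + A⁻, Ka = x²/(C − x) = (7.534e-05)²/(0.189 − 7.534e-05) = 3.00e-08.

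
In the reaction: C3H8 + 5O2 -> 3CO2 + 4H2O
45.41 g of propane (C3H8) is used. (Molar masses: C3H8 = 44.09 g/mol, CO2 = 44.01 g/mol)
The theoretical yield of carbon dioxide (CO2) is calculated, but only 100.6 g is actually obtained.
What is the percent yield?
Moles of C3H8 = 45.41 g ÷ 44.09 g/mol = 1.02994 mol
Mole ratio: 3 mol CO2 / 1 mol C3H8
Moles of CO2 = 1.02994 × (3/1) = 3.08982 mol
Theoretical yield = 3.08982 mol × 44.01 g/mol = 135.98 g
Actual yield = 100.6 g
Percent yield = (100.6 / 135.98) × 100% = 74.0%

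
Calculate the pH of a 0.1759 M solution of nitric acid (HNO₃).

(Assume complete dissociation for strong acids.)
pH = 0.75

[H⁺] = 0.1759 M for strong acid. pH = -log[H⁺] = -log(0.1759)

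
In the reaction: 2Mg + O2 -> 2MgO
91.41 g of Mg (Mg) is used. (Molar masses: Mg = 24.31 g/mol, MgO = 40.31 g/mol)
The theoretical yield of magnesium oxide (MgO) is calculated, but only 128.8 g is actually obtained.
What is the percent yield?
Moles of Mg = 91.41 g ÷ 24.31 g/mol = 3.76018 mol
Mole ratio: 2 mol MgO / 2 mol Mg
Moles of MgO = 3.76018 × (2/2) = 3.76018 mol
Theoretical yield = 3.76018 mol × 40.31 g/mol = 151.57 g
Actual yield = 128.8 g
Percent yield = (128.8 / 151.57) × 100% = 85.0%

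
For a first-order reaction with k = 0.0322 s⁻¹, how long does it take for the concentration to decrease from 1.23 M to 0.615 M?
21.53 s

From ln[A] = ln[A]₀ - k·t: t = ln([A]₀/[A])/k = ln(1.23/0.615)/0.0322 = ln(2.0000)/0.0322 = 0.6931/0.0322 = 21.53 s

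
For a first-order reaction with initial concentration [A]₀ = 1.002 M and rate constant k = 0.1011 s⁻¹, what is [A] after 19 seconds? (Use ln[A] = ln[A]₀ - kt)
0.1468 M

ln[A] = ln[A]₀ - k·t = ln(1.002) - (0.1011)·(19) = 0.0020 - 1.9209 = -1.9189
[A] = e^(-1.9189) = 0.1468 M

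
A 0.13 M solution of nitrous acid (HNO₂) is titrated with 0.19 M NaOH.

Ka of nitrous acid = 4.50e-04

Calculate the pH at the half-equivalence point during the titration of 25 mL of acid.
pH = pKa = 3.35

At the half-equivalence point, [HA] = [A⁻], so by Henderson–Hasselbalch pH = pKa + log(1) = pKa.
pKa = −log(4.50e-04) = 3.35.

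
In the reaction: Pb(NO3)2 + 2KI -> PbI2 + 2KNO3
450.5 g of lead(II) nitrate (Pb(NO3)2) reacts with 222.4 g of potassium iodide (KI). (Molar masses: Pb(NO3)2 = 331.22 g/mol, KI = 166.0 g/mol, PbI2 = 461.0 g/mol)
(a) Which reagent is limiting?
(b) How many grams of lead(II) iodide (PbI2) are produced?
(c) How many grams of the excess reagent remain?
(a) KI, (b) 308.8 g, (c) 228.6 g

Moles of Pb(NO3)2 = 450.5 g ÷ 331.22 g/mol = 1.36012 mol
Moles of KI = 222.4 g ÷ 166.0 g/mol = 1.33976 mol
Moles ÷ coefficient: Pb(NO3)2: 1.36012/1 = 1.36, KI: 1.33976/2 = 0.6699
(a) KI has the smaller value, so KI is the limiting reagent.
(b) Moles of PbI2 = 1.33976 mol KI × (1/2) = 0.66988 mol; mass = 0.66988 mol × 461.0 g/mol = 308.8 g
(c) Pb(NO3)2 consumed = 1.33976 × (1/2) = 0.66988 mol; remaining = 1.36012 − 0.66988 = 0.690244 mol; mass = 0.690244 mol × 331.22 g/mol = 228.6 g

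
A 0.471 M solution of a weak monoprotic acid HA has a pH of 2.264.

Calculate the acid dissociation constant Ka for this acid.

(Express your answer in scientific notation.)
K_a = 6.37e-05

[H⁺] = 10^(−pH) = 10^(−2.264) = 5.445e-03 M. For HA ⇌ H⁺ + A⁻, Ka = x²/(C − x) = (5.445e-03)²/(0.471 − 5.445e-03) = 6.37e-05.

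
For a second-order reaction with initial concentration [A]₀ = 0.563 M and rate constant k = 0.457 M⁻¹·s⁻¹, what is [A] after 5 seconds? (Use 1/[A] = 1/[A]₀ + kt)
0.2462 M

1/[A] = 1/[A]₀ + k·t = 1/0.563 + (0.457)·(5) = 1.7762 + 2.2850 = 4.0612
[A] = 1/4.0612 = 0.2462 M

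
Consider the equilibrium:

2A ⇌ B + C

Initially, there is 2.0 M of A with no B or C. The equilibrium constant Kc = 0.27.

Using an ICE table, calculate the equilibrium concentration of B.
[B] = 0.510 M

ICE: [A] = 2.0 − 2x, [B] = [C] = x.
Kc = x²/(2.0 − 2x)² = 0.27 ⇒ √Kc = x/(2.0 − 2x).
x = √0.27·2.0/(1 + 2√0.27) = 0.51962·2.0/2.0392 = 0.50962.
[B] = x = 0.510 M.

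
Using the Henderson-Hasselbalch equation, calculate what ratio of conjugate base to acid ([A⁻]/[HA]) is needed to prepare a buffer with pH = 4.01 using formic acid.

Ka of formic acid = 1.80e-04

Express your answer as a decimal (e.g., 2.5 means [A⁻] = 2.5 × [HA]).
[A⁻]/[HA] = 1.842

pKa = −log(1.80e-04) = 3.7447. pH = pKa + log([A⁻]/[HA]). 4.01 = 3.7447 + log(ratio). log(ratio) = 4.01 − 3.7447 = 0.2653. ratio = 10^(0.2653) = 1.842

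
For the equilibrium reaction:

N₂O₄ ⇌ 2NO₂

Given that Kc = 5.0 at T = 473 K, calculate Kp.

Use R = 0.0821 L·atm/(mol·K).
K_p = 194.1665

Δn = (moles gaseous products) − (moles gaseous reactants) = 1
T = 473 K; RT = 0.0821 × 473 = 38.8333
Kp = Kc·(RT)^Δn = 5.0 × (38.8333)^1 = 5.0 × 38.8333 = 194.1665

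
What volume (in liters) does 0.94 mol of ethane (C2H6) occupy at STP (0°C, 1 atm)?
At STP, 1 mol of gas occupies 22.4 L
Volume = 0.94 mol × 22.4 L/mol = 21.06 L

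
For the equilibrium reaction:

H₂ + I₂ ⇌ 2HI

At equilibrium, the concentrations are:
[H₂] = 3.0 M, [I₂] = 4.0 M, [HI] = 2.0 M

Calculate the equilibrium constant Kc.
K_c = 0.3333

Kc = ([HI]^2) / ([H₂] × [I₂])
   = ((2.0)^2) / ((3.0)·(4.0))
   = 4 / 12 = 0.3333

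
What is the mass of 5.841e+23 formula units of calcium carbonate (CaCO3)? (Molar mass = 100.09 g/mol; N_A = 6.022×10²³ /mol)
Moles = 5.841e+23 ÷ 6.022×10²³ = 0.969944 mol
Mass = 0.969944 mol × 100.09 g/mol = 97.08 g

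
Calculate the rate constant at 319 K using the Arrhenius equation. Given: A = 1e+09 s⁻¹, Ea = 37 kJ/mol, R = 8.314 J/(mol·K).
8.73e+02 s⁻¹

k = A·exp(-Ea/(R·T)) = 1e+09·exp(-37000/(8.314·319)) = 1e+09·exp(-13.9509) = 1e+09·8.7341e-07 = 8.73e+02 s⁻¹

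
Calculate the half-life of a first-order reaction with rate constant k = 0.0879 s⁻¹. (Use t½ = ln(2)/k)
7.89 s

t½ = ln(2)/k = 0.6931/0.0879 = 7.89 s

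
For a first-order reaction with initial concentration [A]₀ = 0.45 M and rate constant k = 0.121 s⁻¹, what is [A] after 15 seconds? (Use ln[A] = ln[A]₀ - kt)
0.0733 M

ln[A] = ln[A]₀ - k·t = ln(0.45) - (0.121)·(15) = -0.7985 - 1.8150 = -2.6135
[A] = e^(-2.6135) = 0.0733 M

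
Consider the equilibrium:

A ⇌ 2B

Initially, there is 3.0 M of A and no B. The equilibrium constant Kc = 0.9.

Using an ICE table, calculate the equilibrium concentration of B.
[B] = 1.434 M

ICE: [A] = 3.0 − x, [B] = 2x.
Kc = (2x)²/(3.0 − x) = 0.9 ⇒ 4x² + 0.9x − 2.7 = 0.
x = (−0.9 + √(0.9² + 4·4·2.7))/(2·4) = (−0.9 + √44.01)/8 = 0.71675.
[B] = 2x = 1.434 M.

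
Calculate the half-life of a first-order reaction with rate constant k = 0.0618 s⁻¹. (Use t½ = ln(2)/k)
11.22 s

t½ = ln(2)/k = 0.6931/0.0618 = 11.22 s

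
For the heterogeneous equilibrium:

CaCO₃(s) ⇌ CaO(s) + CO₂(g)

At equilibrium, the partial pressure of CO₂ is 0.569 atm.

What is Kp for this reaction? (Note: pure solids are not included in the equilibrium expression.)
K_p = 0.569

Solids (CaCO₃, CaO) have activity 1 and are excluded.
Kp = P(CO₂) = 0.569.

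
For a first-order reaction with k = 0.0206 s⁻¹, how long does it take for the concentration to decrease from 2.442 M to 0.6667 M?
63.02 s

From ln[A] = ln[A]₀ - k·t: t = ln([A]₀/[A])/k = ln(2.442/0.6667)/0.0206 = ln(3.6628)/0.0206 = 1.2982/0.0206 = 63.02 s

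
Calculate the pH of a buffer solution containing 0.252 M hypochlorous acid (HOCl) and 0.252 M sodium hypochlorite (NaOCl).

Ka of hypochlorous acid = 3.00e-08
pH = 7.52

pKa = -log(3.00e-08) = 7.52. pH = pKa + log([A⁻]/[HA]) = 7.52 + log(0.252/0.252)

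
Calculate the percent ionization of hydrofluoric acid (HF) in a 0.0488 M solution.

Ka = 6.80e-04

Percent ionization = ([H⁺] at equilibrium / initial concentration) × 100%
Percent ionization = 11.1%

Let x = [H⁺]. Ka = x²/(C - x) ⇒ x² + (6.80e-04)x - (6.80e-04)(0.0488) = 0. x = 5.4306e-03. Percent = (5.4306e-03/0.0488) × 100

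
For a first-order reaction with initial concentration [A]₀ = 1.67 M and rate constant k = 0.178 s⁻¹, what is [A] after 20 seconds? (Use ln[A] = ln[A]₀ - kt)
0.0475 M

ln[A] = ln[A]₀ - k·t = ln(1.67) - (0.178)·(20) = 0.5128 - 3.5600 = -3.0472
[A] = e^(-3.0472) = 0.0475 M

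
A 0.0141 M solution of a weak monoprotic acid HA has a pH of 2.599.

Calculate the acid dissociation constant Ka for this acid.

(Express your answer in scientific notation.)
K_a = 5.47e-04

[H⁺] = 10^(−pH) = 10^(−2.599) = 2.518e-03 M. For HA ⇌ H⁺ + A⁻, Ka = x²/(C − x) = (2.518e-03)²/(0.0141 − 2.518e-03) = 5.47e-04.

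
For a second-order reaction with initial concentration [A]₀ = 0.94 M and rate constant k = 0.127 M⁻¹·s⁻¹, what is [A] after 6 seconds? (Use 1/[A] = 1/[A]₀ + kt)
0.5477 M

1/[A] = 1/[A]₀ + k·t = 1/0.94 + (0.127)·(6) = 1.0638 + 0.7620 = 1.8258
[A] = 1/1.8258 = 0.5477 M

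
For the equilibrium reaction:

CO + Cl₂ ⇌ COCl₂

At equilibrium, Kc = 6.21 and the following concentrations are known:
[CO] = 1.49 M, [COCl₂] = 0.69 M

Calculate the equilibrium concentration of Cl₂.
[Cl₂] = 0.0746 M

Kc = ([COCl₂]) / ([CO] × [Cl₂]) = 6.21
[Cl₂]^1 = (product terms)/(Kc · other reactant terms) = 0.69 / (6.21 · 1.49) = 0.074571
[Cl₂] = 0.0746 M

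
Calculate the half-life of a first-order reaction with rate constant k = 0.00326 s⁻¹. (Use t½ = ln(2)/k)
212.62 s

t½ = ln(2)/k = 0.6931/0.00326 = 212.62 s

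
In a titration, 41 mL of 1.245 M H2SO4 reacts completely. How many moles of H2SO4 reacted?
Moles = Molarity × Volume (L)
Moles = 1.245 M × 0.041 L = 0.05105 mol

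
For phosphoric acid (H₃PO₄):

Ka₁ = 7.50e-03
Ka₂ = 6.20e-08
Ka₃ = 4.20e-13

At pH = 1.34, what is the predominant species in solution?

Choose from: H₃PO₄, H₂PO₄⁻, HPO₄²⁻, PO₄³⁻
H₃PO₄

pKa1 = 2.12, pKa2 = 7.21, pKa3 = 12.38. Each pKa is the crossover between adjacent species; pH = 1.34 lies in the region where H₃PO₄ predominates.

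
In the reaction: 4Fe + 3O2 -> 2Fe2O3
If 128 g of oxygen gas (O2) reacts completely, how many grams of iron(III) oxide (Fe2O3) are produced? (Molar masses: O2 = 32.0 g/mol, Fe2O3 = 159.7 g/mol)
Moles of O2 = 128 g ÷ 32.0 g/mol = 4 mol
Mole ratio: 2 mol Fe2O3 / 3 mol O2
Moles of Fe2O3 = 4 × (2/3) = 2.66667 mol
Mass of Fe2O3 = 2.66667 mol × 159.7 g/mol = 425.9 g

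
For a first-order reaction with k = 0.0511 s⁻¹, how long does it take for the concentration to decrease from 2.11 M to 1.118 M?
12.43 s

From ln[A] = ln[A]₀ - k·t: t = ln([A]₀/[A])/k = ln(2.11/1.118)/0.0511 = ln(1.8873)/0.0511 = 0.6351/0.0511 = 12.43 s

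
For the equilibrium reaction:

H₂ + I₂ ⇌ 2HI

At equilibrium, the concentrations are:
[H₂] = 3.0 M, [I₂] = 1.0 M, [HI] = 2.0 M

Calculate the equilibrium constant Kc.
K_c = 1.3333

Kc = ([HI]^2) / ([H₂] × [I₂])
   = ((2.0)^2) / ((3.0)·(1.0))
   = 4 / 3 = 1.3333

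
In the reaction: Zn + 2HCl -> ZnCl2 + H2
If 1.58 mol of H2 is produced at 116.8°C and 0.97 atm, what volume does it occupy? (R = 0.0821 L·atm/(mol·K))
T = 116.8°C + 273.15 = 389.95 K
V = nRT/P = (1.58 × 0.0821 × 389.95) / 0.97
V = 52.15 L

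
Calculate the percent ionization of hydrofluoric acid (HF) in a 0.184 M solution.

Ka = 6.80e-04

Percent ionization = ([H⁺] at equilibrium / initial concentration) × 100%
Percent ionization = 5.9%

Let x = [H⁺]. Ka = x²/(C - x) ⇒ x² + (6.80e-04)x - (6.80e-04)(0.184) = 0. x = 1.0851e-02. Percent = (1.0851e-02/0.184) × 100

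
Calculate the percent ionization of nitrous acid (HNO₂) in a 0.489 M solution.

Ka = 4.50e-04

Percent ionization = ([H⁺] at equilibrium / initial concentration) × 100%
Percent ionization = 2.99%

Let x = [H⁺]. Ka = x²/(C - x) ⇒ x² + (4.50e-04)x - (4.50e-04)(0.489) = 0. x = 1.4611e-02. Percent = (1.4611e-02/0.489) × 100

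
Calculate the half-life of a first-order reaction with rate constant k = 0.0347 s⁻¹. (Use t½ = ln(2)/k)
19.98 s

t½ = ln(2)/k = 0.6931/0.0347 = 19.98 s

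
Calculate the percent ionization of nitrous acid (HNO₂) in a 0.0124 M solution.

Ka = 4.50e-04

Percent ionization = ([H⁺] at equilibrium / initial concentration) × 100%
Percent ionization = 17.3%

Let x = [H⁺]. Ka = x²/(C - x) ⇒ x² + (4.50e-04)x - (4.50e-04)(0.0124) = 0. x = 2.1479e-03. Percent = (2.1479e-03/0.0124) × 100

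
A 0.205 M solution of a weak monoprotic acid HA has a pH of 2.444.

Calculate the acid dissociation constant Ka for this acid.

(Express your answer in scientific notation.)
K_a = 6.43e-05

[H⁺] = 10^(−pH) = 10^(−2.444) = 3.597e-03 M. For HA ⇌ H⁺ + A⁻, Ka = x²/(C − x) = (3.597e-03)²/(0.205 − 3.597e-03) = 6.43e-05.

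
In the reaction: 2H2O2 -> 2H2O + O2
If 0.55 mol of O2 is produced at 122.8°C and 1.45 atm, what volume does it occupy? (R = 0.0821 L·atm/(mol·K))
T = 122.8°C + 273.15 = 395.95 K
V = nRT/P = (0.55 × 0.0821 × 395.95) / 1.45
V = 12.33 L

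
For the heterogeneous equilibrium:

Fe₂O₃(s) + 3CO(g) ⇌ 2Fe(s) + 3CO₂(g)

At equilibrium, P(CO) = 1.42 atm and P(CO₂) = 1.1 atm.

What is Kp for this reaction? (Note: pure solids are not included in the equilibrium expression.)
K_p = 0.465

Solids (Fe₂O₃, Fe) are excluded.
Kp = P(CO₂)³/P(CO)³ = (1.1)³/(1.42)³ = 1.331/2.863 = 0.465.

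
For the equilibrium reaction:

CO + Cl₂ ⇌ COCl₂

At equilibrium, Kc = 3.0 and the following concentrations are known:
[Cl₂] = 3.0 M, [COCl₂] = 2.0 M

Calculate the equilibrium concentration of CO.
[CO] = 0.2222 M

Kc = ([COCl₂]) / ([CO] × [Cl₂]) = 3.0
[CO]^1 = (product terms)/(Kc · other reactant terms) = 2 / (3.0 · 3) = 0.22222
[CO] = 0.2222 M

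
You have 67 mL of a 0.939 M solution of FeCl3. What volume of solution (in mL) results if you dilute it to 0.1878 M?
Using M₁V₁ = M₂V₂:
0.939 × 67 = 0.1878 × V₂
V₂ = (0.939 × 67) / 0.1878 = 335 mL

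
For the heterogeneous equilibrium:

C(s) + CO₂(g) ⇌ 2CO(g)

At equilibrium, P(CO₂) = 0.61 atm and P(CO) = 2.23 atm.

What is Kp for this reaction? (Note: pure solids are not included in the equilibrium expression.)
K_p = 8.152

Solid C is excluded.
Kp = P(CO)²/P(CO₂) = (2.23)²/0.61 = 4.973/0.61 = 8.152.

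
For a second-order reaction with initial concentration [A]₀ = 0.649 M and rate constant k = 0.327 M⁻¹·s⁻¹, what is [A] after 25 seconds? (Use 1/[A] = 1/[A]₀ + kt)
0.1029 M

1/[A] = 1/[A]₀ + k·t = 1/0.649 + (0.327)·(25) = 1.5408 + 8.1750 = 9.7158
[A] = 1/9.7158 = 0.1029 M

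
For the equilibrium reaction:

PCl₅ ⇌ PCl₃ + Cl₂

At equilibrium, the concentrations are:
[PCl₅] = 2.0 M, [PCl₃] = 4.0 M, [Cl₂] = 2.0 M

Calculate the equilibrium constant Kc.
K_c = 4.0000

Kc = ([PCl₃] × [Cl₂]) / ([PCl₅])
   = ((4.0)·(2.0)) / ((2.0))
   = 8 / 2 = 4.0000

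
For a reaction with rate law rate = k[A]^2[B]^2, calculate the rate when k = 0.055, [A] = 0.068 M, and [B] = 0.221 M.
1.242e-05 M/s

rate = k·[A]^2·[B]^2 = 0.055·(0.068)^2·(0.221)^2 = 0.055·0.004624·0.048841 = 1.242e-05 M/s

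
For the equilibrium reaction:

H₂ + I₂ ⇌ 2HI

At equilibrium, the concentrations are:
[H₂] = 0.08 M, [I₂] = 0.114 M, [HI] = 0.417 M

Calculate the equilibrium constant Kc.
K_c = 19.0668

Kc = ([HI]^2) / ([H₂] × [I₂])
   = ((0.417)^2) / ((0.08)·(0.114))
   = 0.17389 / 0.00912 = 19.0668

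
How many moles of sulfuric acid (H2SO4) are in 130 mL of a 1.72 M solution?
Moles = Molarity × Volume (L)
Moles = 1.72 M × 0.13 L = 0.2236 mol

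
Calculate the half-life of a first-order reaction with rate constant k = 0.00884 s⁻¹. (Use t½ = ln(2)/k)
78.41 s

t½ = ln(2)/k = 0.6931/0.00884 = 78.41 s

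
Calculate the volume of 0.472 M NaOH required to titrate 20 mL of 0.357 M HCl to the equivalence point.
V_{base} = 15.1 mL

At equivalence: moles acid = moles base.
moles HCl = 0.357 M × 0.02 L = 0.00714 mol
V_NaOH = 0.00714 mol ÷ 0.472 M = 0.01513 L = 15.1 mL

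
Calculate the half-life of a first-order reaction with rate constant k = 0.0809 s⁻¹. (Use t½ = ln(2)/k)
8.57 s

t½ = ln(2)/k = 0.6931/0.0809 = 8.57 s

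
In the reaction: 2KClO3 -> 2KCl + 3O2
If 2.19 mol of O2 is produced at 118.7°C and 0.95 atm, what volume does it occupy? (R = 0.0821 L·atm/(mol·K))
T = 118.7°C + 273.15 = 391.85 K
V = nRT/P = (2.19 × 0.0821 × 391.85) / 0.95
V = 74.16 L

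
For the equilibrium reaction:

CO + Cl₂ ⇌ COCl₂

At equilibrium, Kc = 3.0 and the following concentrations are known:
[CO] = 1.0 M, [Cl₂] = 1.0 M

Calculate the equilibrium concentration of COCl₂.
[COCl₂] = 3.0000 M

Kc = ([COCl₂]) / ([CO] × [Cl₂]) = 3.0
[COCl₂]^1 = Kc · (reactant terms)/(other product terms) = 3.0 · 1 / 1 = 3
[COCl₂] = 3.0000 M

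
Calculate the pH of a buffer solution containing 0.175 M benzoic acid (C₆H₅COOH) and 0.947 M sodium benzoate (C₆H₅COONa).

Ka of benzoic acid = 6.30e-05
pH = 4.93

pKa = -log(6.30e-05) = 4.20. pH = pKa + log([A⁻]/[HA]) = 4.20 + log(0.947/0.175)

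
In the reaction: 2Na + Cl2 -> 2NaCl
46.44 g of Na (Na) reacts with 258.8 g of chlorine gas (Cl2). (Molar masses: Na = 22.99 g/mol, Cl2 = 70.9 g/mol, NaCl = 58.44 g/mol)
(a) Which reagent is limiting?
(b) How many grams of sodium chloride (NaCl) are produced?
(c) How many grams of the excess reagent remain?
(a) Na, (b) 118 g, (c) 187.2 g

Moles of Na = 46.44 g ÷ 22.99 g/mol = 2.02001 mol
Moles of Cl2 = 258.8 g ÷ 70.9 g/mol = 3.65021 mol
Moles ÷ coefficient: Na: 2.02001/2 = 1.01, Cl2: 3.65021/1 = 3.65
(a) Na has the smaller value, so Na is the limiting reagent.
(b) Moles of NaCl = 2.02001 mol Na × (2/2) = 2.02001 mol; mass = 2.02001 mol × 58.44 g/mol = 118 g
(c) Cl2 consumed = 2.02001 × (1/2) = 1.01 mol; remaining = 3.65021 − 1.01 = 2.64021 mol; mass = 2.64021 mol × 70.9 g/mol = 187.2 g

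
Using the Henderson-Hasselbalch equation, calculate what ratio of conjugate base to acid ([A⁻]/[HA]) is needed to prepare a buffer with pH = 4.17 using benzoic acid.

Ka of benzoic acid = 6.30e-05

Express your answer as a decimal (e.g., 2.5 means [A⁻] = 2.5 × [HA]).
[A⁻]/[HA] = 0.932

pKa = −log(6.30e-05) = 4.2007. pH = pKa + log([A⁻]/[HA]). 4.17 = 4.2007 + log(ratio). log(ratio) = 4.17 − 4.2007 = -0.0307. ratio = 10^(-0.0307) = 0.932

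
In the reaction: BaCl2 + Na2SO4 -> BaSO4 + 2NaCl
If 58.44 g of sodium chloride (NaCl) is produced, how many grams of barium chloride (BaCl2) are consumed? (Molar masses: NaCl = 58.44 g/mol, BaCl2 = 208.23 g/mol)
Moles of NaCl = 58.44 g ÷ 58.44 g/mol = 1 mol
Mole ratio: 1 mol BaCl2 / 2 mol NaCl
Moles of BaCl2 = 1 × (1/2) = 0.5 mol
Mass of BaCl2 = 0.5 mol × 208.23 g/mol = 104.1 g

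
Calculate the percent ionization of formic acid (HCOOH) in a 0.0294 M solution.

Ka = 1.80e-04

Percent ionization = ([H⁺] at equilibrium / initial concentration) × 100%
Percent ionization = 7.52%

Let x = [H⁺]. Ka = x²/(C - x) ⇒ x² + (1.80e-04)x - (1.80e-04)(0.0294) = 0. x = 2.2122e-03. Percent = (2.2122e-03/0.0294) × 100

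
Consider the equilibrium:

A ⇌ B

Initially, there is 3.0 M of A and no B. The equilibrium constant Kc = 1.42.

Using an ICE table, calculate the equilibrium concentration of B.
[B] = 1.760 M

ICE: [A] = 3.0 − x, [B] = x.
Kc = x/(3.0 − x) = 1.42 ⇒ x = 1.42·3.0/(1 + 1.42) = 4.26/2.42 = 1.76.
[B] = x = 1.760 M.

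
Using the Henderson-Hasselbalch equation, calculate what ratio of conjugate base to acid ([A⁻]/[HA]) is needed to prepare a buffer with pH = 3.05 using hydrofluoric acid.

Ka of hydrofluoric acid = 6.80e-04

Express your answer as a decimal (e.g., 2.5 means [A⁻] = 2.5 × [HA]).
[A⁻]/[HA] = 0.763

pKa = −log(6.80e-04) = 3.1675. pH = pKa + log([A⁻]/[HA]). 3.05 = 3.1675 + log(ratio). log(ratio) = 3.05 − 3.1675 = -0.1175. ratio = 10^(-0.1175) = 0.763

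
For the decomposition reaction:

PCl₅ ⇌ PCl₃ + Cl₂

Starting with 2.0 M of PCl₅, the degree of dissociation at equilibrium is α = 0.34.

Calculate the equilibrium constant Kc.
K_c = 0.3503

x = α·[A]₀ = 0.34 × 2.0 = 0.68 M dissociated.
At eq: [PCl₅] = 2.0 − 0.68 = 1.32 M; [PCl₃] = [Cl₂] = x = 0.68 M.
Kc = [PCl₃][Cl₂]/[PCl₅] = (0.68)²/1.32 = 0.3503.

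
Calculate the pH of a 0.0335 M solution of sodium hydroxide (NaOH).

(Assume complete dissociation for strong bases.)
pH = 12.53

[OH⁻] = 0.0335 M for strong base. pOH = -log[OH⁻] = 1.47, pH = 14 - pOH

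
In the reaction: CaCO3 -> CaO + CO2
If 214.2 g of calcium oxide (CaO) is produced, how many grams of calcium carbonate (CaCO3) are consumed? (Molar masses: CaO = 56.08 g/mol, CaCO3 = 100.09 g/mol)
Moles of CaO = 214.2 g ÷ 56.08 g/mol = 3.81954 mol
Mole ratio: 1 mol CaCO3 / 1 mol CaO
Moles of CaCO3 = 3.81954 × (1/1) = 3.81954 mol
Mass of CaCO3 = 3.81954 mol × 100.09 g/mol = 382.3 g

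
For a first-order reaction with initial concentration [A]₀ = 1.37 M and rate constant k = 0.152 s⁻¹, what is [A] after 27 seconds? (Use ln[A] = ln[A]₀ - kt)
0.0226 M

ln[A] = ln[A]₀ - k·t = ln(1.37) - (0.152)·(27) = 0.3148 - 4.1040 = -3.7892
[A] = e^(-3.7892) = 0.0226 M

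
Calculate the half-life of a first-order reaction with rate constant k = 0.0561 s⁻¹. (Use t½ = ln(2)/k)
12.36 s

t½ = ln(2)/k = 0.6931/0.0561 = 12.36 s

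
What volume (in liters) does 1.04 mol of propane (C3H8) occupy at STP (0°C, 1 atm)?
At STP, 1 mol of gas occupies 22.4 L
Volume = 1.04 mol × 22.4 L/mol = 23.30 L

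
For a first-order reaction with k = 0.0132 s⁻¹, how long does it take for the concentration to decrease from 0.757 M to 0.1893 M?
105.00 s

From ln[A] = ln[A]₀ - k·t: t = ln([A]₀/[A])/k = ln(0.757/0.1893)/0.0132 = ln(3.9989)/0.0132 = 1.3860/0.0132 = 105.00 s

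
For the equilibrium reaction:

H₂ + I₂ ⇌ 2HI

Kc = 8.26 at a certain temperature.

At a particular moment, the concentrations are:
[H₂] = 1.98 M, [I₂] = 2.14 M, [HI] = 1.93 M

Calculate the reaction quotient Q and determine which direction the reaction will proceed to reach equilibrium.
Q = 0.879, Q < K, reaction proceeds forward (toward products)

Q = ([HI]^2) / ([H₂] × [I₂])
  = ((1.93)^2) / ((1.98)·(2.14)) = 3.7249/4.2372 = 0.8791
Since Q = 0.8791 < Kc = 8.26, the reaction proceeds forward (toward products) to reach equilibrium.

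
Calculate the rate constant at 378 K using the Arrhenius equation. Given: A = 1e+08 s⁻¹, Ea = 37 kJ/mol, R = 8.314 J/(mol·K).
7.71e+02 s⁻¹

k = A·exp(-Ea/(R·T)) = 1e+08·exp(-37000/(8.314·378)) = 1e+08·exp(-11.7733) = 1e+08·7.7073e-06 = 7.71e+02 s⁻¹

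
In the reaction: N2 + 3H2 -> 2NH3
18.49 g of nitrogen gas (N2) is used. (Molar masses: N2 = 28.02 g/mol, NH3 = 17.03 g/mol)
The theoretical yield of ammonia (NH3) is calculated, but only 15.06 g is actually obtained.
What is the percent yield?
Moles of N2 = 18.49 g ÷ 28.02 g/mol = 0.659886 mol
Mole ratio: 2 mol NH3 / 1 mol N2
Moles of NH3 = 0.659886 × (2/1) = 1.31977 mol
Theoretical yield = 1.31977 mol × 17.03 g/mol = 22.476 g
Actual yield = 15.06 g
Percent yield = (15.06 / 22.476) × 100% = 67.0%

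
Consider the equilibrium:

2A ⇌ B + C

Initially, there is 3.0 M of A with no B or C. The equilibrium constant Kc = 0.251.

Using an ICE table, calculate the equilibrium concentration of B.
[B] = 0.751 M

ICE: [A] = 3.0 − 2x, [B] = [C] = x.
Kc = x²/(3.0 − 2x)² = 0.251 ⇒ √Kc = x/(3.0 − 2x).
x = √0.251·3.0/(1 + 2√0.251) = 0.501·3.0/2.002 = 0.75075.
[B] = x = 0.751 M.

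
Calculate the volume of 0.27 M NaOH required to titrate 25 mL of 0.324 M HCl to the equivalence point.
V_{base} = 30.0 mL

At equivalence: moles acid = moles base.
moles HCl = 0.324 M × 0.025 L = 0.0081 mol
V_NaOH = 0.0081 mol ÷ 0.27 M = 0.03 L = 30.0 mL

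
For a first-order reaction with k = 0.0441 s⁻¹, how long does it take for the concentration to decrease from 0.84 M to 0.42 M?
15.72 s

From ln[A] = ln[A]₀ - k·t: t = ln([A]₀/[A])/k = ln(0.84/0.42)/0.0441 = ln(2.0000)/0.0441 = 0.6931/0.0441 = 15.72 s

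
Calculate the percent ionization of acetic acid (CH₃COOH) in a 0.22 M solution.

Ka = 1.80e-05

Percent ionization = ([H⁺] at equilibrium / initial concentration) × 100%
Percent ionization = 0.9%

Let x = [H⁺]. Ka = x²/(C - x) ⇒ x² + (1.80e-05)x - (1.80e-05)(0.22) = 0. x = 1.9810e-03. Percent = (1.9810e-03/0.22) × 100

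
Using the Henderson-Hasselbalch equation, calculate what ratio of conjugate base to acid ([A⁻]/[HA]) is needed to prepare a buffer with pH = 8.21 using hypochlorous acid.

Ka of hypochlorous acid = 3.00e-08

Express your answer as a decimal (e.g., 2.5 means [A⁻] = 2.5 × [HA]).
[A⁻]/[HA] = 4.865

pKa = −log(3.00e-08) = 7.5229. pH = pKa + log([A⁻]/[HA]). 8.21 = 7.5229 + log(ratio). log(ratio) = 8.21 − 7.5229 = 0.6871. ratio = 10^(0.6871) = 4.865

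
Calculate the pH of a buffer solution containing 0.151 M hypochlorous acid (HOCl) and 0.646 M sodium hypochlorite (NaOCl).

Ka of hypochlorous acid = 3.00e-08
pH = 8.15

pKa = -log(3.00e-08) = 7.52. pH = pKa + log([A⁻]/[HA]) = 7.52 + log(0.646/0.151)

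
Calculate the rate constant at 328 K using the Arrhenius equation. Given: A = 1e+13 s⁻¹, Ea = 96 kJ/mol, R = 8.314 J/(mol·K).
5.14e-03 s⁻¹

k = A·exp(-Ea/(R·T)) = 1e+13·exp(-96000/(8.314·328)) = 1e+13·exp(-35.2036) = 1e+13·5.1435e-16 = 5.14e-03 s⁻¹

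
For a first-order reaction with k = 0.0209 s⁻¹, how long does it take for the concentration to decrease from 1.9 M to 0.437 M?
70.32 s

From ln[A] = ln[A]₀ - k·t: t = ln([A]₀/[A])/k = ln(1.9/0.437)/0.0209 = ln(4.3478)/0.0209 = 1.4697/0.0209 = 70.32 s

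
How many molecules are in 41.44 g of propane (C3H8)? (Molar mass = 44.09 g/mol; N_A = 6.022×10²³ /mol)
Moles = 41.44 g ÷ 44.09 g/mol = 0.939896 mol
Molecules = 0.939896 mol × 6.022×10²³ /mol = 5.660e+23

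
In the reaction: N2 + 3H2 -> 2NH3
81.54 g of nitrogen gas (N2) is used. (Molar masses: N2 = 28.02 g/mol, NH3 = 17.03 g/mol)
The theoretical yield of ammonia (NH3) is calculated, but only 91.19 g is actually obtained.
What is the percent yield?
Moles of N2 = 81.54 g ÷ 28.02 g/mol = 2.91006 mol
Mole ratio: 2 mol NH3 / 1 mol N2
Moles of NH3 = 2.91006 × (2/1) = 5.82013 mol
Theoretical yield = 5.82013 mol × 17.03 g/mol = 99.117 g
Actual yield = 91.19 g
Percent yield = (91.19 / 99.117) × 100% = 92.0%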